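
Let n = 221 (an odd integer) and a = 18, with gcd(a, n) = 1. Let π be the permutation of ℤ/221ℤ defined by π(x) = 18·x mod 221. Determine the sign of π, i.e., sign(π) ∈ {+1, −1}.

Orbit of 103 under x↦18x: [103, 86, 1, 18]… (length divides ord_221(18)).
Cycle type of π: 4×51 + 1×17; total 68 cycles.
221 − 68 = 153 transpositions; sign(π) = (−1)^153 = -1.
The Jacobi symbol (18|221) = -1 (Zolotarev) agrees.

-1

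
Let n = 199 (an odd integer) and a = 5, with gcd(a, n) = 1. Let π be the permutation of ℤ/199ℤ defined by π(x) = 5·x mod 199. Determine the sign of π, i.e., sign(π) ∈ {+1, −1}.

+1

Start at x=188: 188 → 144 → 123 → 18 → 90 → 52 → 61 → … (one orbit).
7 cycles of lengths [33, 33, 33, 33, 33, 33, 1].
With 7 cycles on 199 points, sign = (−1)^{199−7} = +1.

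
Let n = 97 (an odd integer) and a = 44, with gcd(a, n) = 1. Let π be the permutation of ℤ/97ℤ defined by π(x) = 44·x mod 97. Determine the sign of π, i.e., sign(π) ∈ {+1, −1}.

+1

Orbit of 88 under x↦44x: [88, 89, 36, 32, 50, 66, 91]… (length divides ord_97(44)).
Cycle type of π: 48×2 + 1; total 3 cycles.
sign(π) = (−1)^{n − #cycles} = (−1)^{97−3} = (−1)^94 = +1.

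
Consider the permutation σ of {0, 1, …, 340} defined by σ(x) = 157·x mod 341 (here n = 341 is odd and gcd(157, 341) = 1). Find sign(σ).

+1

Orbit of 1 under x↦157x: [1, 157, 97, 225, 202]… (length divides ord_341(157)).
π_157 has 69 disjoint cycles with lengths [5, 5, 5, 5, 5, 5, 5, 5, 5, 5, 5, 5, 5, 5, 5, 5, 5, 5, 5, 5, 5, 5, 5, 5, 5, 5, 5, 5, 5, 5, 5, 5, 5, 5, 5, 5, 5, 5, 5, 5, 5, 5, 5, 5, 5, 5, 5, 5, 5, 5, 5, 5, 5, 5, 5, 5, 5, 5, 5, 5, 5, 5, 5, 5, 5, 5, 5, 5, 1] on {0,…,340}.
With 69 cycles on 341 points, sign = (−1)^{341−69} = +1.
Check: (157/341) = +1 by Zolotarev.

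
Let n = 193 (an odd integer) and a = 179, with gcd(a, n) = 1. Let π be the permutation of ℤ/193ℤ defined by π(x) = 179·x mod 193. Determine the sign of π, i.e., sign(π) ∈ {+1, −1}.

Start at x=42: 42 → 184 → 126 → 166 → 185 → 112 → 169 → … (one orbit).
The orbit structure of x ↦ 179x mod 193: 7 orbits of sizes [32, 32, 32, 32, 32, 32, 1].
n − c = 193 − 7 = 186; sign = (−1)^186 = +1.
Zolotarev: (179|193) = +1, matching the cycle-count sign.

+1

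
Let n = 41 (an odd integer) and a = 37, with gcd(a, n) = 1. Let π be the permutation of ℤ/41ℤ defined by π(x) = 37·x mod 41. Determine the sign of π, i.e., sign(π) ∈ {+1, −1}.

+1

Trace 1: π^k(1) = [1, 37, 16, 18, 10] for k=0..4.
Decompose π into cycles: lengths [5, 5, 5, 5, 5, 5, 5, 5, 1] (9 cycles, including the fixed point 0).
With 9 cycles on 41 points, sign = (−1)^{41−9} = +1.
Zolotarev: (37|41) = +1, matching the cycle-count sign.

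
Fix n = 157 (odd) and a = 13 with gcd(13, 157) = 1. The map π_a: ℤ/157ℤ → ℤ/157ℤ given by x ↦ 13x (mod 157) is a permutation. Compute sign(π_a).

Trace 145: π^k(145) = [145, 1, 13, 12, 156, 144] for k=0..5.
Cycle lengths of π_13 on ℤ/157ℤ: [6, 6, 6, 6, 6, 6, 6, 6, 6, 6, 6, 6, 6, 6, 6, 6, 6, 6, 6, 6, 6, 6, 6, 6, 6, 6, 1]; 27 cycles in total.
sign(π) = (−1)^{n − #cycles} = (−1)^{157−27} = (−1)^130 = +1.
The Jacobi symbol (13|157) = +1 (Zolotarev) agrees.

+1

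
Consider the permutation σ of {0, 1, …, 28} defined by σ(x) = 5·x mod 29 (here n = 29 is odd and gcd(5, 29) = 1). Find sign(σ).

+1

Orbit of 5 under x↦5x: [5, 25, 9, 16, 22, 23, 28]… (length divides ord_29(5)).
3 cycles of lengths [14, 14, 1].
sign(π) = (−1)^{n − #cycles} = (−1)^{29−3} = (−1)^26 = +1.
Zolotarev: (5|29) = +1, matching the cycle-count sign.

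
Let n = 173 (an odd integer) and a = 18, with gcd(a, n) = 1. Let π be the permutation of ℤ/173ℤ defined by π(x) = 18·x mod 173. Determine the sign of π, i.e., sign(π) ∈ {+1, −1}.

-1

Trace 139: π^k(139) = [139, 80, 56, 143, 152, 141, 116] for k=0..6.
Cycle type of π: 172 + 1; total 2 cycles.
2 cycles on 173: each ℓ→(−1)^(ℓ−1), product (−1)^171 = -1.
Via Zolotarev, sign(π_{18}) = (18|173) = -1.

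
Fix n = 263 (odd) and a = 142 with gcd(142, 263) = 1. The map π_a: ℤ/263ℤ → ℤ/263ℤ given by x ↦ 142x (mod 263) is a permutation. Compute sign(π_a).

Trace 75: π^k(75) = [75, 130, 50, 262, 121, 87, 256] for k=0..6.
Cycle type of π: 262 + 1; total 2 cycles.
Σ(ℓ_i−1) = 263−2 = 261; sign = (−1)^261 = -1.
Check: (142/263) = -1 by Zolotarev.

-1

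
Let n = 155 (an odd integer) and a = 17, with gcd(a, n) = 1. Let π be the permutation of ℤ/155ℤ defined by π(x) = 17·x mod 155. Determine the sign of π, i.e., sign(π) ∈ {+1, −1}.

+1

Orbit of 59 under x↦17x: [59, 73, 1, 17, 134, 108, 131]… (length divides ord_155(17)).
The orbit structure of x ↦ 17x mod 155: 5 orbits of sizes [60, 60, 30, 4, 1].
5 cycles on 155: each ℓ→(−1)^(ℓ−1), product (−1)^150 = +1.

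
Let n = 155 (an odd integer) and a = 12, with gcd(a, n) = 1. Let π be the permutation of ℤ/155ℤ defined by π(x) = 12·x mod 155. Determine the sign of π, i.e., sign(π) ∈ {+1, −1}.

Orbit of 109 under x↦12x: [109, 68, 41, 27, 14, 13, 1]… (length divides ord_155(12)).
π_12 has 5 disjoint cycles with lengths [60, 60, 30, 4, 1] on {0,…,154}.
With 5 cycles on 155 points, sign = (−1)^{155−5} = +1.
(12|155)_J = +1 (Zolotarev's lemma cross-check).

+1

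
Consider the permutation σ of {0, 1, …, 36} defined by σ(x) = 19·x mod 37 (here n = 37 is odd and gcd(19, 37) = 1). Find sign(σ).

Orbit of 30 under x↦19x: [30, 15, 26, 13, 25, 31, 34]… (length divides ord_37(19)).
Cycle type of π: 36 + 1; total 2 cycles.
With 2 cycles on 37 points, sign = (−1)^{37−2} = -1.

-1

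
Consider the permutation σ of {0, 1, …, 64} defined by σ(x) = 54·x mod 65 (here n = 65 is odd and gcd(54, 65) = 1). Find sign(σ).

-1

Trace 61: π^k(61) = [61, 44, 36, 59, 1, 54, 56] for k=0..6.
The orbit structure of x ↦ 54x mod 65: 8 orbits of sizes [12, 12, 12, 12, 12, 2, 2, 1].
With 8 cycles on 65 points, sign = (−1)^{65−8} = -1.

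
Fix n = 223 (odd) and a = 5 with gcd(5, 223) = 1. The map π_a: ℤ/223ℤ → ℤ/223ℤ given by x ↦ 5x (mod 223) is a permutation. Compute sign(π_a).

Orbit of 32 under x↦5x: [32, 160, 131, 209, 153, 96, 34]… (length divides ord_223(5)).
Cycle type of π: 222 + 1; total 2 cycles.
With 2 cycles on 223 points, sign = (−1)^{223−2} = -1.
The Jacobi symbol (5|223) = -1 (Zolotarev) agrees.

-1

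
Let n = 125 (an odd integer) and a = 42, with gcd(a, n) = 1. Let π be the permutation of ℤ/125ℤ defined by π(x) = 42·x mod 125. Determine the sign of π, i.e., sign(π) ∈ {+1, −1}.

Orbit of 102 under x↦42x: [102, 34, 53, 101, 117, 39, 13]… (length divides ord_125(42)).
The orbit structure of x ↦ 42x mod 125: 4 orbits of sizes [100, 20, 4, 1].
sign(π) = (−1)^{n − #cycles} = (−1)^{125−4} = (−1)^121 = -1.
Zolotarev: (42|125) = -1, matching the cycle-count sign.

-1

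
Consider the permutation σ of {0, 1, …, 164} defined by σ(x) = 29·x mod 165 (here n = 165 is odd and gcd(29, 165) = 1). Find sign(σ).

+1

Orbit of 149 under x↦29x: [149, 31, 74, 1, 29, 16, 134]… (length divides ord_165(29)).
Cycle lengths of π_29 on ℤ/165ℤ: [10, 10, 10, 10, 10, 10, 10, 10, 10, 10, 10, 10, 10, 10, 10, 2, 2, 2, 2, 2, 2, 2, 1]; 23 cycles in total.
sign(π) = (−1)^{n − #cycles} = (−1)^{165−23} = (−1)^142 = +1.
The Jacobi symbol (29|165) = +1 (Zolotarev) agrees.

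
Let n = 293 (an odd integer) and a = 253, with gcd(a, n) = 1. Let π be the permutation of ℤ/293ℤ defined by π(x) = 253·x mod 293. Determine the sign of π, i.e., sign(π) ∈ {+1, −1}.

Start at x=16: 16 → 239 → 109 → 35 → 65 → 37 → 278 → … (one orbit).
π_253 has 3 disjoint cycles with lengths [146, 146, 1] on {0,…,292}.
n − c = 293 − 3 = 290; sign = (−1)^290 = +1.
Zolotarev: (253|293) = +1, matching the cycle-count sign.

+1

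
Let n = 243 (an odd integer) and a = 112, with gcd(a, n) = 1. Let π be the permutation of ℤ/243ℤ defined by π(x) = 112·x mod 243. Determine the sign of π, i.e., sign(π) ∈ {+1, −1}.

Start at x=88: 88 → 136 → 166 → 124 → 37 → 13 → 241 → … (one orbit).
Cycle lengths of π_112 on ℤ/243ℤ: [81, 81, 27, 27, 9, 9, 3, 3, 1, 1, 1]; 11 cycles in total.
n − c = 243 − 11 = 232; sign = (−1)^232 = +1.

+1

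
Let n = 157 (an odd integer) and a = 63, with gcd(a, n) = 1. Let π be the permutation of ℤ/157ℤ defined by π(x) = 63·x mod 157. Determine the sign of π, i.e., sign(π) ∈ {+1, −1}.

Start at x=15: 15 → 3 → 32 → 132 → 152 → 156 → 94 → … (one orbit).
Cycle lengths of π_63 on ℤ/157ℤ: [156, 1]; 2 cycles in total.
Σ(ℓ_i−1) = 157−2 = 155; sign = (−1)^155 = -1.
The Jacobi symbol (63|157) = -1 (Zolotarev) agrees.

-1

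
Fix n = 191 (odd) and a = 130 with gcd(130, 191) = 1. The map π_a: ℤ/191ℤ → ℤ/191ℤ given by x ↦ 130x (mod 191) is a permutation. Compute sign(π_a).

Orbit of 108 under x↦130x: [108, 97, 4, 138, 177, 90, 49]… (length divides ord_191(130)).
Decompose π into cycles: lengths [95, 95, 1] (3 cycles, including the fixed point 0).
191 − 3 = 188 transpositions; sign(π) = (−1)^188 = +1.
The Jacobi symbol (130|191) = +1 (Zolotarev) agrees.

+1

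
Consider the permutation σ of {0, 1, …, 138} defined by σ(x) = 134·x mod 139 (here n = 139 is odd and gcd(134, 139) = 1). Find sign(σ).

-1

Trace 88: π^k(88) = [88, 116, 115, 120, 95, 81, 12] for k=0..6.
π_134 has 2 disjoint cycles with lengths [138, 1] on {0,…,138}.
n − c = 139 − 2 = 137; sign = (−1)^137 = -1.
Zolotarev: (134|139) = -1, matching the cycle-count sign.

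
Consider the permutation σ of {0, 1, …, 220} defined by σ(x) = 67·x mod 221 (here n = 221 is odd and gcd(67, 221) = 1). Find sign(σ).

-1

Start at x=67: 67 → 69 → 203 → 120 → 84 → 103 → 50 → … (one orbit).
26 cycles of lengths [12, 12, 12, 12, 12, 12, 12, 12, 12, 12, 12, 12, 12, 12, 12, 12, 12, 2, 2, 2, 2, 2, 2, 2, 2, 1].
221 − 26 = 195 transpositions; sign(π) = (−1)^195 = -1.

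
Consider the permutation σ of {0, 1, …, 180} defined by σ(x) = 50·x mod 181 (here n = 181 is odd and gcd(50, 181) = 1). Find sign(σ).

Trace 99: π^k(99) = [99, 63, 73, 30, 52, 66, 42] for k=0..6.
The orbit structure of x ↦ 50x mod 181: 2 orbits of sizes [180, 1].
sign(π) = (−1)^{n − #cycles} = (−1)^{181−2} = (−1)^179 = -1.
The Jacobi symbol (50|181) = -1 (Zolotarev) agrees.

-1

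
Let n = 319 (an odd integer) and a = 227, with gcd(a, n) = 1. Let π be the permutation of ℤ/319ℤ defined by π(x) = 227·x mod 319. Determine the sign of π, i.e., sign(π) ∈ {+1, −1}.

-1

Trace 136: π^k(136) = [136, 248, 152, 52, 1, 227, 170] for k=0..6.
Cycle lengths of π_227 on ℤ/319ℤ: [70, 70, 70, 70, 10, 7, 7, 7, 7, 1]; 10 cycles in total.
n − c = 319 − 10 = 309; sign = (−1)^309 = -1.
Zolotarev: (227|319) = -1, matching the cycle-count sign.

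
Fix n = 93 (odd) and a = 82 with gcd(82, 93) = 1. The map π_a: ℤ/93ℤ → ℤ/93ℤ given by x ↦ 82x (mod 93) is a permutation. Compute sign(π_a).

+1

Trace 7: π^k(7) = [7, 16, 10, 76, 1, 82, 28] for k=0..6.
The orbit structure of x ↦ 82x mod 93: 9 orbits of sizes [15, 15, 15, 15, 15, 15, 1, 1, 1].
n − c = 93 − 9 = 84; sign = (−1)^84 = +1.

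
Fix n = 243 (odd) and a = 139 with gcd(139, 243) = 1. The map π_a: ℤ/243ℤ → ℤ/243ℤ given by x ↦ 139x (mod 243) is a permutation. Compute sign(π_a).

+1

Orbit of 175 under x↦139x: [175, 25, 73, 184, 61, 217, 31]… (length divides ord_243(139)).
Decompose π into cycles: lengths [81, 81, 27, 27, 9, 9, 3, 3, 1, 1, 1] (11 cycles, including the fixed point 0).
With 11 cycles on 243 points, sign = (−1)^{243−11} = +1.
The Jacobi symbol (139|243) = +1 (Zolotarev) agrees.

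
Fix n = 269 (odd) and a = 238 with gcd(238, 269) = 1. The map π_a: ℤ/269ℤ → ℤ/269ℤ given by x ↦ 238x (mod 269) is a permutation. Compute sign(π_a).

Orbit of 144 under x↦238x: [144, 109, 118, 108, 149, 223, 81]… (length divides ord_269(238)).
π_238 has 2 disjoint cycles with lengths [268, 1] on {0,…,268}.
2 cycles on 269: each ℓ→(−1)^(ℓ−1), product (−1)^267 = -1.
The Jacobi symbol (238|269) = -1 (Zolotarev) agrees.

-1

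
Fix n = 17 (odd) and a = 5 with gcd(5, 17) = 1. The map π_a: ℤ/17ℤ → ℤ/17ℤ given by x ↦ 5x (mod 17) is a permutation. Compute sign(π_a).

Trace 12: π^k(12) = [12, 9, 11, 4, 3, 15, 7] for k=0..6.
2 cycles of lengths [16, 1].
sign(π) = (−1)^{n − #cycles} = (−1)^{17−2} = (−1)^15 = -1.

-1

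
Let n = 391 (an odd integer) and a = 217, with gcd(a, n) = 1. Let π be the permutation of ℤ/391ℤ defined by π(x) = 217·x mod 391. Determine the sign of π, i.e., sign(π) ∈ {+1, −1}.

-1

Trace 310: π^k(310) = [310, 18, 387, 305, 106, 324, 319] for k=0..6.
The orbit structure of x ↦ 217x mod 391: 14 orbits of sizes [44, 44, 44, 44, 44, 44, 44, 44, 22, 4, 4, 4, 4, 1].
sign(π) = (−1)^{n − #cycles} = (−1)^{391−14} = (−1)^377 = -1.
The Jacobi symbol (217|391) = -1 (Zolotarev) agrees.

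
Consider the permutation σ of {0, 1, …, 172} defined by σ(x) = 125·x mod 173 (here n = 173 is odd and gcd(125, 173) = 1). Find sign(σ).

-1

Orbit of 154 under x↦125x: [154, 47, 166, 163, 134, 142, 104]… (length divides ord_173(125)).
π_125 has 2 disjoint cycles with lengths [172, 1] on {0,…,172}.
sign(π) = (−1)^{n − #cycles} = (−1)^{173−2} = (−1)^171 = -1.
Via Zolotarev, sign(π_{125}) = (125|173) = -1.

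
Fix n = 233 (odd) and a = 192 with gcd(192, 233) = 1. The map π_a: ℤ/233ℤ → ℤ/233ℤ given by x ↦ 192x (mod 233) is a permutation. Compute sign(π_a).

Orbit of 212 under x↦192x: [212, 162, 115, 178, 158, 46, 211]… (length divides ord_233(192)).
Cycle type of π: 232 + 1; total 2 cycles.
n − c = 233 − 2 = 231; sign = (−1)^231 = -1.
The Jacobi symbol (192|233) = -1 (Zolotarev) agrees.

-1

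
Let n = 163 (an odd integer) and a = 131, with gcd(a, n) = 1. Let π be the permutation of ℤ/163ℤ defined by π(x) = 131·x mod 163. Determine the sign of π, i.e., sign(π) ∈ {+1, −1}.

+1

Start at x=87: 87 → 150 → 90 → 54 → 65 → 39 → 56 → … (one orbit).
3 cycles of lengths [81, 81, 1].
n − c = 163 − 3 = 160; sign = (−1)^160 = +1.
(131|163)_J = +1 (Zolotarev's lemma cross-check).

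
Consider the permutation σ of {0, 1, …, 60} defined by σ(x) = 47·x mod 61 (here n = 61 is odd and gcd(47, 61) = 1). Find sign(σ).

+1

Start at x=1: 1 → 47 → 13 → 1 (one orbit).
Cycle type of π: 3×20 + 1; total 21 cycles.
sign(π) = (−1)^{n − #cycles} = (−1)^{61−21} = (−1)^40 = +1.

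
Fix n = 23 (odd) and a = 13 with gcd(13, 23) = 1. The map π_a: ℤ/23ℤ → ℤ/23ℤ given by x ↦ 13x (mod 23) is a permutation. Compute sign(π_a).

Orbit of 12 under x↦13x: [12, 18, 4, 6, 9, 2, 3]… (length divides ord_23(13)).
The orbit structure of x ↦ 13x mod 23: 3 orbits of sizes [11, 11, 1].
23 − 3 = 20 transpositions; sign(π) = (−1)^20 = +1.

+1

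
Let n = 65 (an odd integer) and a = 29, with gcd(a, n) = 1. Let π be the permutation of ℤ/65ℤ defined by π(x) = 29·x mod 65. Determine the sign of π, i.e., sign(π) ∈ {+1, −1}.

+1

Orbit of 9 under x↦29x: [9, 1, 29, 61, 14, 16]… (length divides ord_65(29)).
The orbit structure of x ↦ 29x mod 65: 15 orbits of sizes [6, 6, 6, 6, 6, 6, 6, 6, 3, 3, 3, 3, 2, 2, 1].
sign(π) = (−1)^{n − #cycles} = (−1)^{65−15} = (−1)^50 = +1.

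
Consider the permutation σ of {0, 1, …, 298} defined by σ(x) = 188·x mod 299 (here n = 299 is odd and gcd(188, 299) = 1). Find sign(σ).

-1

Trace 179: π^k(179) = [179, 164, 35, 2, 77, 124, 289] for k=0..6.
π_188 has 6 disjoint cycles with lengths [132, 132, 12, 11, 11, 1] on {0,…,298}.
6 cycles on 299: each ℓ→(−1)^(ℓ−1), product (−1)^293 = -1.
Via Zolotarev, sign(π_{188}) = (188|299) = -1.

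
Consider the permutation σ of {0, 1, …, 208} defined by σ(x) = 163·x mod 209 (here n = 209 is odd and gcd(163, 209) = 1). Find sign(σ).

+1

Trace 144: π^k(144) = [144, 64, 191, 201, 159, 1, 163] for k=0..6.
Cycle type of π: 15×12 + 5×2 + 3×6 + 1; total 21 cycles.
Σ(ℓ_i−1) = 209−21 = 188; sign = (−1)^188 = +1.
Check: (163/209) = +1 by Zolotarev.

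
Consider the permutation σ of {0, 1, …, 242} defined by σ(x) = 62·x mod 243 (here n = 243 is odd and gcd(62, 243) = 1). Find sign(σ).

-1

Start at x=82: 82 → 224 → 37 → 107 → 73 → 152 → 190 → … (one orbit).
π_62 has 14 disjoint cycles with lengths [54, 54, 54, 18, 18, 18, 6, 6, 6, 2, 2, 2, 2, 1] on {0,…,242}.
Σ(ℓ_i−1) = 243−14 = 229; sign = (−1)^229 = -1.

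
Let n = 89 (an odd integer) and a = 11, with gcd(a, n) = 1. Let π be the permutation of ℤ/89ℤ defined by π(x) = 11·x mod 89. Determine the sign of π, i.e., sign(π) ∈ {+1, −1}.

+1

Trace 78: π^k(78) = [78, 57, 4, 44, 39, 73, 2] for k=0..6.
Cycle type of π: 22×4 + 1; total 5 cycles.
89 − 5 = 84 transpositions; sign(π) = (−1)^84 = +1.
Check: (11/89) = +1 by Zolotarev.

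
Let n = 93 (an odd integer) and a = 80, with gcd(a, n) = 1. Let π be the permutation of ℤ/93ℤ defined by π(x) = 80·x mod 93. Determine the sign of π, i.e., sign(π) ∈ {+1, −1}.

-1

Orbit of 38 under x↦80x: [38, 64, 5, 28, 8, 82, 50]… (length divides ord_93(80)).
Decompose π into cycles: lengths [30, 30, 15, 15, 2, 1] (6 cycles, including the fixed point 0).
With 6 cycles on 93 points, sign = (−1)^{93−6} = -1.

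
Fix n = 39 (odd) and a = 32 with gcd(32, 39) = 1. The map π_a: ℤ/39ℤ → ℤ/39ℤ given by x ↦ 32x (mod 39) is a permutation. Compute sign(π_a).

+1

Trace 16: π^k(16) = [16, 5, 4, 11, 1, 32, 10] for k=0..6.
Cycle type of π: 12×3 + 2 + 1; total 5 cycles.
5 cycles on 39: each ℓ→(−1)^(ℓ−1), product (−1)^34 = +1.
Zolotarev: (32|39) = +1, matching the cycle-count sign.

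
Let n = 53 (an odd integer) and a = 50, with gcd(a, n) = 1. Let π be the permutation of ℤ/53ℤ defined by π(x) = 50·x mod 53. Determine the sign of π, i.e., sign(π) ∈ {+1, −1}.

Start at x=52: 52 → 3 → 44 → 27 → 25 → 31 → 13 → … (one orbit).
π_50 has 2 disjoint cycles with lengths [52, 1] on {0,…,52}.
Σ(ℓ_i−1) = 53−2 = 51; sign = (−1)^51 = -1.
Zolotarev: (50|53) = -1, matching the cycle-count sign.

-1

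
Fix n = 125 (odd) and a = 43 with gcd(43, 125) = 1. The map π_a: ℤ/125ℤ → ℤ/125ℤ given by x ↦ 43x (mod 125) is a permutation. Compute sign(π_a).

Trace 57: π^k(57) = [57, 76, 18, 24, 32, 1, 43] for k=0..6.
Cycle type of π: 20×5 + 4×6 + 1; total 12 cycles.
n − c = 125 − 12 = 113; sign = (−1)^113 = -1.
The Jacobi symbol (43|125) = -1 (Zolotarev) agrees.

-1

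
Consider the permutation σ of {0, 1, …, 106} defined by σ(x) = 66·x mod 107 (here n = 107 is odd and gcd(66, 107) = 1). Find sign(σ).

Orbit of 18 under x↦66x: [18, 11, 84, 87, 71, 85, 46]… (length divides ord_107(66)).
2 cycles of lengths [106, 1].
With 2 cycles on 107 points, sign = (−1)^{107−2} = -1.

-1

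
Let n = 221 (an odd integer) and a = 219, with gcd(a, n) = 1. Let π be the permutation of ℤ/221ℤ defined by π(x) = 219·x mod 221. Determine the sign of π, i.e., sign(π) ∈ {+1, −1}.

Start at x=213: 213 → 16 → 189 → 64 → 93 → 35 → 151 → … (one orbit).
Decompose π into cycles: lengths [24, 24, 24, 24, 24, 24, 24, 24, 12, 8, 8, 1] (12 cycles, including the fixed point 0).
With 12 cycles on 221 points, sign = (−1)^{221−12} = -1.
Via Zolotarev, sign(π_{219}) = (219|221) = -1.

-1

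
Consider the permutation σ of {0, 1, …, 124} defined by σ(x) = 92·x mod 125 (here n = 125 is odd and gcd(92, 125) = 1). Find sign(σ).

Trace 41: π^k(41) = [41, 22, 24, 83, 11, 12, 104] for k=0..6.
π_92 has 4 disjoint cycles with lengths [100, 20, 4, 1] on {0,…,124}.
sign(π) = (−1)^{n − #cycles} = (−1)^{125−4} = (−1)^121 = -1.
The Jacobi symbol (92|125) = -1 (Zolotarev) agrees.

-1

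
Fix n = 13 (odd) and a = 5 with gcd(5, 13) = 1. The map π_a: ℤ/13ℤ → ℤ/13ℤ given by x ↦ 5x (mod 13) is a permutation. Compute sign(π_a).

Trace 5: π^k(5) = [5, 12, 8, 1] for k=0..3.
Cycle type of π: 4×3 + 1; total 4 cycles.
sign(π) = (−1)^{n − #cycles} = (−1)^{13−4} = (−1)^9 = -1.
The Jacobi symbol (5|13) = -1 (Zolotarev) agrees.

-1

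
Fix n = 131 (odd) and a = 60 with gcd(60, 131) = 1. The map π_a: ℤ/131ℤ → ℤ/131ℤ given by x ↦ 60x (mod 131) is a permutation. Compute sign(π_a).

Orbit of 63 under x↦60x: [63, 112, 39, 113, 99, 45, 80]… (length divides ord_131(60)).
The orbit structure of x ↦ 60x mod 131: 11 orbits of sizes [13, 13, 13, 13, 13, 13, 13, 13, 13, 13, 1].
With 11 cycles on 131 points, sign = (−1)^{131−11} = +1.

+1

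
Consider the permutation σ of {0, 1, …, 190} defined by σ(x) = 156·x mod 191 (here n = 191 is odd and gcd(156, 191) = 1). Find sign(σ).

Orbit of 46 under x↦156x: [46, 109, 5, 16, 13, 118, 72]… (length divides ord_191(156)).
Cycle lengths of π_156 on ℤ/191ℤ: [95, 95, 1]; 3 cycles in total.
With 3 cycles on 191 points, sign = (−1)^{191−3} = +1.
The Jacobi symbol (156|191) = +1 (Zolotarev) agrees.

+1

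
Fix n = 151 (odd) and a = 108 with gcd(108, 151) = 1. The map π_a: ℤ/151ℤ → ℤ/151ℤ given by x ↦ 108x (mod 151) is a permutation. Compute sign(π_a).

Orbit of 31 under x↦108x: [31, 26, 90, 56, 8, 109, 145]… (length divides ord_151(108)).
π_108 has 2 disjoint cycles with lengths [150, 1] on {0,…,150}.
Σ(ℓ_i−1) = 151−2 = 149; sign = (−1)^149 = -1.
Zolotarev: (108|151) = -1, matching the cycle-count sign.

-1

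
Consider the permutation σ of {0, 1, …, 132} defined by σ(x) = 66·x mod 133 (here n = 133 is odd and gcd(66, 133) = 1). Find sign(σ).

-1

Trace 101: π^k(101) = [101, 16, 125, 4, 131, 1, 66] for k=0..6.
Cycle lengths of π_66 on ℤ/133ℤ: [18, 18, 18, 18, 18, 18, 9, 9, 6, 1]; 10 cycles in total.
n − c = 133 − 10 = 123; sign = (−1)^123 = -1.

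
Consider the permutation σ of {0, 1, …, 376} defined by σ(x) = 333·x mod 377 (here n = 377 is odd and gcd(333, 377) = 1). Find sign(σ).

Orbit of 207 under x↦333x: [207, 317, 1, 333, 51, 18, 339]… (length divides ord_377(333)).
Decompose π into cycles: lengths [28, 28, 28, 28, 28, 28, 28, 28, 28, 28, 28, 28, 28, 4, 4, 4, 1] (17 cycles, including the fixed point 0).
377 − 17 = 360 transpositions; sign(π) = (−1)^360 = +1.

+1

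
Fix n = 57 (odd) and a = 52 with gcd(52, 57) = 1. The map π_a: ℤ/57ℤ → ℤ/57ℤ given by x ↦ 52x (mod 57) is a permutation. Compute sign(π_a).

Orbit of 49 under x↦52x: [49, 40, 28, 31, 16, 34, 1]… (length divides ord_57(52)).
The orbit structure of x ↦ 52x mod 57: 6 orbits of sizes [18, 18, 18, 1, 1, 1].
57 − 6 = 51 transpositions; sign(π) = (−1)^51 = -1.

-1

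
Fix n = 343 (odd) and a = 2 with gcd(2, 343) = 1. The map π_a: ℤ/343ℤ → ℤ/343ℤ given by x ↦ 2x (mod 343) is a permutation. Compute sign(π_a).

Trace 240: π^k(240) = [240, 137, 274, 205, 67, 134, 268] for k=0..6.
Cycle type of π: 147×2 + 21×2 + 3×2 + 1; total 7 cycles.
n − c = 343 − 7 = 336; sign = (−1)^336 = +1.
Via Zolotarev, sign(π_{2}) = (2|343) = +1.

+1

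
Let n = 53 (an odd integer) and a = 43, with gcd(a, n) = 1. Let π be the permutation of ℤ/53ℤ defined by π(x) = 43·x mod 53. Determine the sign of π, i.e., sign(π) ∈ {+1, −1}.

Start at x=11: 11 → 49 → 40 → 24 → 25 → 15 → 9 → … (one orbit).
Cycle type of π: 26×2 + 1; total 3 cycles.
sign(π) = (−1)^{n − #cycles} = (−1)^{53−3} = (−1)^50 = +1.
(43|53)_J = +1 (Zolotarev's lemma cross-check).

+1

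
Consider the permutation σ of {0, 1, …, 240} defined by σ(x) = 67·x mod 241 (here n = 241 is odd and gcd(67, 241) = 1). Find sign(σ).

Orbit of 236 under x↦67x: [236, 147, 209, 25, 229, 160, 116]… (length divides ord_241(67)).
The orbit structure of x ↦ 67x mod 241: 3 orbits of sizes [120, 120, 1].
sign(π) = (−1)^{n − #cycles} = (−1)^{241−3} = (−1)^238 = +1.

+1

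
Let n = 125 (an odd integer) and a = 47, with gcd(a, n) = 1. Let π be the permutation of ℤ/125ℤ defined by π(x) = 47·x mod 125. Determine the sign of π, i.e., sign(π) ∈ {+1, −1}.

-1

Orbit of 112 under x↦47x: [112, 14, 33, 51, 22, 34, 98]… (length divides ord_125(47)).
The orbit structure of x ↦ 47x mod 125: 4 orbits of sizes [100, 20, 4, 1].
sign(π) = (−1)^{n − #cycles} = (−1)^{125−4} = (−1)^121 = -1.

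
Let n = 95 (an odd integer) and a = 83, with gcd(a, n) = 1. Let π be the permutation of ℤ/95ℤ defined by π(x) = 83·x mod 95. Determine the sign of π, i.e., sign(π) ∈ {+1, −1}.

-1

Trace 26: π^k(26) = [26, 68, 39, 7, 11, 58, 64] for k=0..6.
Cycle lengths of π_83 on ℤ/95ℤ: [12, 12, 12, 12, 12, 12, 4, 3, 3, 3, 3, 3, 3, 1]; 14 cycles in total.
Σ(ℓ_i−1) = 95−14 = 81; sign = (−1)^81 = -1.
Zolotarev: (83|95) = -1, matching the cycle-count sign.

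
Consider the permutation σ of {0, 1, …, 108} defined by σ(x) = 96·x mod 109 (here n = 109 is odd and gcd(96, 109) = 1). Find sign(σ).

-1

Trace 91: π^k(91) = [91, 16, 10, 88, 55, 48, 30] for k=0..6.
Decompose π into cycles: lengths [108, 1] (2 cycles, including the fixed point 0).
With 2 cycles on 109 points, sign = (−1)^{109−2} = -1.
(96|109)_J = -1 (Zolotarev's lemma cross-check).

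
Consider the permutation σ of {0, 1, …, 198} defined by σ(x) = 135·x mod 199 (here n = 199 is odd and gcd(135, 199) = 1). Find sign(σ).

-1

Trace 18: π^k(18) = [18, 42, 98, 96, 25, 191, 114] for k=0..6.
4 cycles of lengths [66, 66, 66, 1].
sign(π) = (−1)^{n − #cycles} = (−1)^{199−4} = (−1)^195 = -1.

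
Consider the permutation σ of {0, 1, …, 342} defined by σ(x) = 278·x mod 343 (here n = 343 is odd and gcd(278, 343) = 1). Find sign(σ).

-1

Trace 146: π^k(146) = [146, 114, 136, 78, 75, 270, 286] for k=0..6.
The orbit structure of x ↦ 278x mod 343: 4 orbits of sizes [294, 42, 6, 1].
4 cycles on 343: each ℓ→(−1)^(ℓ−1), product (−1)^339 = -1.
The Jacobi symbol (278|343) = -1 (Zolotarev) agrees.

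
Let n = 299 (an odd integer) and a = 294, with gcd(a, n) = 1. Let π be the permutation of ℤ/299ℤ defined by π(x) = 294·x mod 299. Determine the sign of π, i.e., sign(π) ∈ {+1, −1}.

Start at x=278: 278 → 105 → 73 → 233 → 31 → 144 → 177 → … (one orbit).
The orbit structure of x ↦ 294x mod 299: 12 orbits of sizes [44, 44, 44, 44, 44, 44, 11, 11, 4, 4, 4, 1].
n − c = 299 − 12 = 287; sign = (−1)^287 = -1.

-1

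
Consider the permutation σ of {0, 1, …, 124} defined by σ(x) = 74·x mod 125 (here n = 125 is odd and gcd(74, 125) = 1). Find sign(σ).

+1

Trace 1: π^k(1) = [1, 74, 101, 99, 76, 124, 51] for k=0..6.
The orbit structure of x ↦ 74x mod 125: 23 orbits of sizes [10, 10, 10, 10, 10, 10, 10, 10, 10, 10, 2, 2, 2, 2, 2, 2, 2, 2, 2, 2, 2, 2, 1].
With 23 cycles on 125 points, sign = (−1)^{125−23} = +1.
The Jacobi symbol (74|125) = +1 (Zolotarev) agrees.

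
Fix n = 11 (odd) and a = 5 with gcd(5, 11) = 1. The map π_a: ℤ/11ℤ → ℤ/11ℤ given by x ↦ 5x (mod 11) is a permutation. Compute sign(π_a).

Orbit of 9 under x↦5x: [9, 1, 5, 3, 4]… (length divides ord_11(5)).
Decompose π into cycles: lengths [5, 5, 1] (3 cycles, including the fixed point 0).
Σ(ℓ_i−1) = 11−3 = 8; sign = (−1)^8 = +1.
(5|11)_J = +1 (Zolotarev's lemma cross-check).

+1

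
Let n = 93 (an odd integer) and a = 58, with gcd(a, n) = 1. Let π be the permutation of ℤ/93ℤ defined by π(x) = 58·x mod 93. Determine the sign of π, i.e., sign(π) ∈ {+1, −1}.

Trace 46: π^k(46) = [46, 64, 85, 1, 58, 16, 91] for k=0..6.
Cycle lengths of π_58 on ℤ/93ℤ: [10, 10, 10, 10, 10, 10, 10, 10, 10, 1, 1, 1]; 12 cycles in total.
sign(π) = (−1)^{n − #cycles} = (−1)^{93−12} = (−1)^81 = -1.
Via Zolotarev, sign(π_{58}) = (58|93) = -1.

-1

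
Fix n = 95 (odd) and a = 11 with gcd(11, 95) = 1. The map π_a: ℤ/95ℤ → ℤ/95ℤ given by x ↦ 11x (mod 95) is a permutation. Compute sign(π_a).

+1

Orbit of 1 under x↦11x: [1, 11, 26]… (length divides ord_95(11)).
Decompose π into cycles: lengths [3, 3, 3, 3, 3, 3, 3, 3, 3, 3, 3, 3, 3, 3, 3, 3, 3, 3, 3, 3, 3, 3, 3, 3, 3, 3, 3, 3, 3, 3, 1, 1, 1, 1, 1] (35 cycles, including the fixed point 0).
With 35 cycles on 95 points, sign = (−1)^{95−35} = +1.
(11|95)_J = +1 (Zolotarev's lemma cross-check).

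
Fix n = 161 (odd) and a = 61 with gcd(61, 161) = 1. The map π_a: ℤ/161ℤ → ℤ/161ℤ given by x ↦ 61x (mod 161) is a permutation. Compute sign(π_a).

+1

Start at x=5: 5 → 144 → 90 → 16 → 10 → 127 → 19 → … (one orbit).
Decompose π into cycles: lengths [66, 66, 22, 6, 1] (5 cycles, including the fixed point 0).
n − c = 161 − 5 = 156; sign = (−1)^156 = +1.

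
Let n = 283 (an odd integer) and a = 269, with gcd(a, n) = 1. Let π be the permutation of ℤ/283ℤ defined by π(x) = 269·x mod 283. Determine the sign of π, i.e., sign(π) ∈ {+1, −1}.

Start at x=61: 61 → 278 → 70 → 152 → 136 → 77 → 54 → … (one orbit).
Cycle lengths of π_269 on ℤ/283ℤ: [141, 141, 1]; 3 cycles in total.
3 cycles on 283: each ℓ→(−1)^(ℓ−1), product (−1)^280 = +1.
Zolotarev: (269|283) = +1, matching the cycle-count sign.

+1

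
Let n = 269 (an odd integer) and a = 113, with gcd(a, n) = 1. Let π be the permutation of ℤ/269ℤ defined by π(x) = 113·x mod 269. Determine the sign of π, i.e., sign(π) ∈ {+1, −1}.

-1

Trace 202: π^k(202) = [202, 230, 166, 197, 203, 74, 23] for k=0..6.
The orbit structure of x ↦ 113x mod 269: 2 orbits of sizes [268, 1].
n − c = 269 − 2 = 267; sign = (−1)^267 = -1.
(113|269)_J = -1 (Zolotarev's lemma cross-check).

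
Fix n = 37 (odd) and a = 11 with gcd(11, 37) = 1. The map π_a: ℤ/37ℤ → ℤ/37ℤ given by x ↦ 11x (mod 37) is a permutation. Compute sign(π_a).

+1

Orbit of 10 under x↦11x: [10, 36, 26, 27, 1, 11]… (length divides ord_37(11)).
The orbit structure of x ↦ 11x mod 37: 7 orbits of sizes [6, 6, 6, 6, 6, 6, 1].
37 − 7 = 30 transpositions; sign(π) = (−1)^30 = +1.
Check: (11/37) = +1 by Zolotarev.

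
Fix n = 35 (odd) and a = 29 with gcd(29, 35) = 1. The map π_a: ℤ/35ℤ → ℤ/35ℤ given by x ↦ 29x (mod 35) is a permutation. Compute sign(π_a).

+1

Orbit of 1 under x↦29x: [1, 29]… (length divides ord_35(29)).
Cycle type of π: 2×14 + 1×7; total 21 cycles.
21 cycles on 35: each ℓ→(−1)^(ℓ−1), product (−1)^14 = +1.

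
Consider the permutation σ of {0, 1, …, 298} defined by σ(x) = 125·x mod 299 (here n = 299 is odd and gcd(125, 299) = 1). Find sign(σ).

+1

Trace 259: π^k(259) = [259, 83, 209, 112, 246, 252, 105] for k=0..6.
Cycle type of π: 44×6 + 22 + 4×3 + 1; total 11 cycles.
With 11 cycles on 299 points, sign = (−1)^{299−11} = +1.
(125|299)_J = +1 (Zolotarev's lemma cross-check).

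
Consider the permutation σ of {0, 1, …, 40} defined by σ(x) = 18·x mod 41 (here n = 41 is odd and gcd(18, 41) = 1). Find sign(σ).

Orbit of 16 under x↦18x: [16, 1, 18, 37, 10]… (length divides ord_41(18)).
Decompose π into cycles: lengths [5, 5, 5, 5, 5, 5, 5, 5, 1] (9 cycles, including the fixed point 0).
sign(π) = (−1)^{n − #cycles} = (−1)^{41−9} = (−1)^32 = +1.

+1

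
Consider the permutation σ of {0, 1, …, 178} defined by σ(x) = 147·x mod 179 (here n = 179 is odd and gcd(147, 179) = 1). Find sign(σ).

+1

Trace 142: π^k(142) = [142, 110, 60, 49, 43, 56, 177] for k=0..6.
π_147 has 3 disjoint cycles with lengths [89, 89, 1] on {0,…,178}.
3 cycles on 179: each ℓ→(−1)^(ℓ−1), product (−1)^176 = +1.
Zolotarev: (147|179) = +1, matching the cycle-count sign.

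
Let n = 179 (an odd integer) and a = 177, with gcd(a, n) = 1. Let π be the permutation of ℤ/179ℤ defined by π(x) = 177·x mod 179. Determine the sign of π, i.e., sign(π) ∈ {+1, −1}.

Trace 82: π^k(82) = [82, 15, 149, 60, 59, 61, 57] for k=0..6.
π_177 has 3 disjoint cycles with lengths [89, 89, 1] on {0,…,178}.
sign(π) = (−1)^{n − #cycles} = (−1)^{179−3} = (−1)^176 = +1.
(177|179)_J = +1 (Zolotarev's lemma cross-check).

+1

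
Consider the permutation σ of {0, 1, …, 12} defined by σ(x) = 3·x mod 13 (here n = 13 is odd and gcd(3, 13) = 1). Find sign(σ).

+1

Orbit of 3 under x↦3x: [3, 9, 1]… (length divides ord_13(3)).
Decompose π into cycles: lengths [3, 3, 3, 3, 1] (5 cycles, including the fixed point 0).
Σ(ℓ_i−1) = 13−5 = 8; sign = (−1)^8 = +1.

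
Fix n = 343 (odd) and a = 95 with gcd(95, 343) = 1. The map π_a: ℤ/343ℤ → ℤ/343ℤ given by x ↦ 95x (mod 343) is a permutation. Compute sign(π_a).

Trace 310: π^k(310) = [310, 295, 242, 9, 169, 277, 247] for k=0..6.
Cycle lengths of π_95 on ℤ/343ℤ: [147, 147, 21, 21, 3, 3, 1]; 7 cycles in total.
n − c = 343 − 7 = 336; sign = (−1)^336 = +1.
Via Zolotarev, sign(π_{95}) = (95|343) = +1.

+1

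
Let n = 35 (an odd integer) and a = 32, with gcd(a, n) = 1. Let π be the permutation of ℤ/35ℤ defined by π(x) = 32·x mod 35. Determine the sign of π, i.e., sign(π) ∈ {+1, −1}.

Trace 23: π^k(23) = [23, 1, 32, 9, 8, 11, 2] for k=0..6.
6 cycles of lengths [12, 12, 4, 3, 3, 1].
6 cycles on 35: each ℓ→(−1)^(ℓ−1), product (−1)^29 = -1.
Via Zolotarev, sign(π_{32}) = (32|35) = -1.

-1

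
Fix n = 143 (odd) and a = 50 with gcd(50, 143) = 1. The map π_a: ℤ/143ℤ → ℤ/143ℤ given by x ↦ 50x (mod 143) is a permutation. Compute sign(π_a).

Start at x=2: 2 → 100 → 138 → 36 → 84 → 53 → 76 → … (one orbit).
Cycle lengths of π_50 on ℤ/143ℤ: [60, 60, 12, 10, 1]; 5 cycles in total.
n − c = 143 − 5 = 138; sign = (−1)^138 = +1.

+1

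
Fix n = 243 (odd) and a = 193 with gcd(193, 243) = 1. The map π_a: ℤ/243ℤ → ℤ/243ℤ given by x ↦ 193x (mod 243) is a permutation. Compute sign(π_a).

+1

Trace 217: π^k(217) = [217, 85, 124, 118, 175, 241, 100] for k=0..6.
Cycle type of π: 81×2 + 27×2 + 9×2 + 3×2 + 1×3; total 11 cycles.
n − c = 243 − 11 = 232; sign = (−1)^232 = +1.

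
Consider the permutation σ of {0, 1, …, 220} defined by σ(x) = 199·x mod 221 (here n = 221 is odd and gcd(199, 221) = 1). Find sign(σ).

-1

Start at x=62: 62 → 183 → 173 → 172 → 194 → 152 → 192 → … (one orbit).
Cycle lengths of π_199 on ℤ/221ℤ: [48, 48, 48, 48, 16, 6, 6, 1]; 8 cycles in total.
Σ(ℓ_i−1) = 221−8 = 213; sign = (−1)^213 = -1.
(199|221)_J = -1 (Zolotarev's lemma cross-check).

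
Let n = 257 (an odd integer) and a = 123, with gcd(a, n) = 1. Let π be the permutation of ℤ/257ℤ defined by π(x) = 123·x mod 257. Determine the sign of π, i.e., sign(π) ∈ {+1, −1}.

Trace 23: π^k(23) = [23, 2, 246, 189, 117, 256, 134] for k=0..6.
Decompose π into cycles: lengths [64, 64, 64, 64, 1] (5 cycles, including the fixed point 0).
n − c = 257 − 5 = 252; sign = (−1)^252 = +1.
Via Zolotarev, sign(π_{123}) = (123|257) = +1.

+1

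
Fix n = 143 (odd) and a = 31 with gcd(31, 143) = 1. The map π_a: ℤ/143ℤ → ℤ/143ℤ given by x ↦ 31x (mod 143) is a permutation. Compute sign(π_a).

-1

Orbit of 25 under x↦31x: [25, 60, 1, 31, 103, 47, 27]… (length divides ord_143(31)).
Cycle lengths of π_31 on ℤ/143ℤ: [20, 20, 20, 20, 20, 20, 5, 5, 4, 4, 4, 1]; 12 cycles in total.
143 − 12 = 131 transpositions; sign(π) = (−1)^131 = -1.
Zolotarev: (31|143) = -1, matching the cycle-count sign.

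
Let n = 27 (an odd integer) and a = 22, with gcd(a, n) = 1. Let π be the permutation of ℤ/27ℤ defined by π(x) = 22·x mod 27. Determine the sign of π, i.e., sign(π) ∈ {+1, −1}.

+1

Orbit of 13 under x↦22x: [13, 16, 1, 22, 25, 10, 4]… (length divides ord_27(22)).
Cycle lengths of π_22 on ℤ/27ℤ: [9, 9, 3, 3, 1, 1, 1]; 7 cycles in total.
With 7 cycles on 27 points, sign = (−1)^{27−7} = +1.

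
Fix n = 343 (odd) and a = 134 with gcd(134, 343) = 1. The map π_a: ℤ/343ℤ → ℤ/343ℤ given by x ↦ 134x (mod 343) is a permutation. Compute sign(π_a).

+1

Trace 134: π^k(134) = [134, 120, 302, 337, 225, 309, 246] for k=0..6.
The orbit structure of x ↦ 134x mod 343: 19 orbits of sizes [49, 49, 49, 49, 49, 49, 7, 7, 7, 7, 7, 7, 1, 1, 1, 1, 1, 1, 1].
With 19 cycles on 343 points, sign = (−1)^{343−19} = +1.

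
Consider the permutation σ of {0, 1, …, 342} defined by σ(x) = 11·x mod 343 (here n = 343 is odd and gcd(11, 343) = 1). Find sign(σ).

Orbit of 9 under x↦11x: [9, 99, 60, 317, 57, 284, 37]… (length divides ord_343(11)).
π_11 has 7 disjoint cycles with lengths [147, 147, 21, 21, 3, 3, 1] on {0,…,342}.
n − c = 343 − 7 = 336; sign = (−1)^336 = +1.
The Jacobi symbol (11|343) = +1 (Zolotarev) agrees.

+1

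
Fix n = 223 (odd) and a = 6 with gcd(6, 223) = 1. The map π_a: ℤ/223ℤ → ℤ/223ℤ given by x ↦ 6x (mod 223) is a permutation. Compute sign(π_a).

-1

Trace 132: π^k(132) = [132, 123, 69, 191, 31, 186, 1] for k=0..6.
Cycle type of π: 222 + 1; total 2 cycles.
223 − 2 = 221 transpositions; sign(π) = (−1)^221 = -1.
Check: (6/223) = -1 by Zolotarev.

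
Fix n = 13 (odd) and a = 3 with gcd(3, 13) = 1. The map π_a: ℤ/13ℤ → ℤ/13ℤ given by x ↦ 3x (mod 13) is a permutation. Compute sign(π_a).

Start at x=3: 3 → 9 → 1 → 3 (one orbit).
Cycle lengths of π_3 on ℤ/13ℤ: [3, 3, 3, 3, 1]; 5 cycles in total.
5 cycles on 13: each ℓ→(−1)^(ℓ−1), product (−1)^8 = +1.
Zolotarev: (3|13) = +1, matching the cycle-count sign.

+1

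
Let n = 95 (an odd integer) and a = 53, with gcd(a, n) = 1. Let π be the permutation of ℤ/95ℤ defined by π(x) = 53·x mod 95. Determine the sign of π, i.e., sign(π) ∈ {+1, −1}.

Start at x=78: 78 → 49 → 32 → 81 → 18 → 4 → 22 → … (one orbit).
5 cycles of lengths [36, 36, 18, 4, 1].
5 cycles on 95: each ℓ→(−1)^(ℓ−1), product (−1)^90 = +1.

+1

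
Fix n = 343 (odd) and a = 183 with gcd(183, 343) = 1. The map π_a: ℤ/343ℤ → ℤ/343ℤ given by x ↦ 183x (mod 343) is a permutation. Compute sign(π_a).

Trace 22: π^k(22) = [22, 253, 337, 274, 64, 50, 232] for k=0..6.
π_183 has 19 disjoint cycles with lengths [49, 49, 49, 49, 49, 49, 7, 7, 7, 7, 7, 7, 1, 1, 1, 1, 1, 1, 1] on {0,…,342}.
With 19 cycles on 343 points, sign = (−1)^{343−19} = +1.

+1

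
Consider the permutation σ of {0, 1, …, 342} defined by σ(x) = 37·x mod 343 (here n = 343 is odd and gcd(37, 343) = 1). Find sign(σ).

Start at x=16: 16 → 249 → 295 → 282 → 144 → 183 → 254 → … (one orbit).
π_37 has 7 disjoint cycles with lengths [147, 147, 21, 21, 3, 3, 1] on {0,…,342}.
343 − 7 = 336 transpositions; sign(π) = (−1)^336 = +1.
Check: (37/343) = +1 by Zolotarev.

+1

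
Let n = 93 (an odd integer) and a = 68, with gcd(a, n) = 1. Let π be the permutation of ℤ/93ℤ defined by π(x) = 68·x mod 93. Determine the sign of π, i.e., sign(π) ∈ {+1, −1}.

+1

Start at x=26: 26 → 1 → 68 → 67 → 92 → 25 → 26 (one orbit).
Decompose π into cycles: lengths [6, 6, 6, 6, 6, 6, 6, 6, 6, 6, 6, 6, 6, 6, 6, 2, 1] (17 cycles, including the fixed point 0).
With 17 cycles on 93 points, sign = (−1)^{93−17} = +1.
Via Zolotarev, sign(π_{68}) = (68|93) = +1.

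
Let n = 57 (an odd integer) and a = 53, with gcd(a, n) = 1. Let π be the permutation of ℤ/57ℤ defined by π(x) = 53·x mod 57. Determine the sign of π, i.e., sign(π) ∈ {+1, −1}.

+1

Orbit of 29 under x↦53x: [29, 55, 8, 25, 14, 1, 53]… (length divides ord_57(53)).
π_53 has 5 disjoint cycles with lengths [18, 18, 18, 2, 1] on {0,…,56}.
57 − 5 = 52 transpositions; sign(π) = (−1)^52 = +1.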